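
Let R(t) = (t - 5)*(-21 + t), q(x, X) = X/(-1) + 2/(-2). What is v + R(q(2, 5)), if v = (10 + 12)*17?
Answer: 671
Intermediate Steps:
q(x, X) = -1 - X (q(x, X) = X*(-1) + 2*(-½) = -X - 1 = -1 - X)
R(t) = (-21 + t)*(-5 + t) (R(t) = (-5 + t)*(-21 + t) = (-21 + t)*(-5 + t))
v = 374 (v = 22*17 = 374)
v + R(q(2, 5)) = 374 + (105 + (-1 - 1*5)² - 26*(-1 - 1*5)) = 374 + (105 + (-1 - 5)² - 26*(-1 - 5)) = 374 + (105 + (-6)² - 26*(-6)) = 374 + (105 + 36 + 156) = 374 + 297 = 671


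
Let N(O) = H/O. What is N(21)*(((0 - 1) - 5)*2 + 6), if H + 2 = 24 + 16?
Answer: -76/7 ≈ -10.857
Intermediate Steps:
H = 38 (H = -2 + (24 + 16) = -2 + 40 = 38)
N(O) = 38/O
N(21)*(((0 - 1) - 5)*2 + 6) = (38/21)*(((0 - 1) - 5)*2 + 6) = (38*(1/21))*((-1 - 5)*2 + 6) = 38*(-6*2 + 6)/21 = 38*(-12 + 6)/21 = (38/21)*(-6) = -76/7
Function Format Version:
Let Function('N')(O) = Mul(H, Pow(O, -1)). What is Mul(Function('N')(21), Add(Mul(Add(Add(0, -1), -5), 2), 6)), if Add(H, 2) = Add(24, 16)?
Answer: Rational(-76, 7) ≈ -10.857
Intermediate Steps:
H = 38 (H = Add(-2, Add(24, 16)) = Add(-2, 40) = 38)
Function('N')(O) = Mul(38, Pow(O, -1))
Mul(Function('N')(21), Add(Mul(Add(Add(0, -1), -5), 2), 6)) = Mul(Mul(38, Pow(21, -1)), Add(Mul(Add(Add(0, -1), -5), 2), 6)) = Mul(Mul(38, Rational(1, 21)), Add(Mul(Add(-1, -5), 2), 6)) = Mul(Rational(38, 21), Add(Mul(-6, 2), 6)) = Mul(Rational(38, 21), Add(-12, 6)) = Mul(Rational(38, 21), -6) = Rational(-76, 7)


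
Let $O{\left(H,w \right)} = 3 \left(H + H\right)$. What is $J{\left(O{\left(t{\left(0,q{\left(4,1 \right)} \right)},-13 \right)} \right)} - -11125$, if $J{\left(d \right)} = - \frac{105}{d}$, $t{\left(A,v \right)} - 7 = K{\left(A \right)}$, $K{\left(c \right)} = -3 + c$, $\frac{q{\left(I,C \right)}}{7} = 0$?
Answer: $\frac{88965}{8} \approx 11121.0$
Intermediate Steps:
$q{\left(I,C \right)} = 0$ ($q{\left(I,C \right)} = 7 \cdot 0 = 0$)
$t{\left(A,v \right)} = 4 + A$ ($t{\left(A,v \right)} = 7 + \left(-3 + A\right) = 4 + A$)
$O{\left(H,w \right)} = 6 H$ ($O{\left(H,w \right)} = 3 \cdot 2 H = 6 H$)
$J{\left(O{\left(t{\left(0,q{\left(4,1 \right)} \right)},-13 \right)} \right)} - -11125 = - \frac{105}{6 \left(4 + 0\right)} - -11125 = - \frac{105}{6 \cdot 4} + 11125 = - \frac{105}{24} + 11125 = \left(-105\right) \frac{1}{24} + 11125 = - \frac{35}{8} + 11125 = \frac{88965}{8}$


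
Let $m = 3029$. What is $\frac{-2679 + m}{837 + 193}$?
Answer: $\frac{35}{103} \approx 0.33981$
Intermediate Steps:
$\frac{-2679 + m}{837 + 193} = \frac{-2679 + 3029}{837 + 193} = \frac{350}{1030} = 350 \cdot \frac{1}{1030} = \frac{35}{103}$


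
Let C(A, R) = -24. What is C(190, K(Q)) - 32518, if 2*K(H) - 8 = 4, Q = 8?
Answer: -32542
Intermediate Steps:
K(H) = 6 (K(H) = 4 + (½)*4 = 4 + 2 = 6)
C(190, K(Q)) - 32518 = -24 - 32518 = -32542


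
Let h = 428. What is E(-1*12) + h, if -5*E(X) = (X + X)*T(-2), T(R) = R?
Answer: 2092/5 ≈ 418.40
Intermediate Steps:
E(X) = 4*X/5 (E(X) = -(X + X)*(-2)/5 = -2*X*(-2)/5 = -(-4)*X/5 = 4*X/5)
E(-1*12) + h = 4*(-1*12)/5 + 428 = (⅘)*(-12) + 428 = -48/5 + 428 = 2092/5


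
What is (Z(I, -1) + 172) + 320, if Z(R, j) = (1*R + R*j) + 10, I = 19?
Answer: 502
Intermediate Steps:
Z(R, j) = 10 + R + R*j (Z(R, j) = (R + R*j) + 10 = 10 + R + R*j)
(Z(I, -1) + 172) + 320 = ((10 + 19 + 19*(-1)) + 172) + 320 = ((10 + 19 - 19) + 172) + 320 = (10 + 172) + 320 = 182 + 320 = 502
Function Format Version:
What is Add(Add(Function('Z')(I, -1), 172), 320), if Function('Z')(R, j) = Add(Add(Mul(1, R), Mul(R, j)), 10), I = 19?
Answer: 502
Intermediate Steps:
Function('Z')(R, j) = Add(10, R, Mul(R, j)) (Function('Z')(R, j) = Add(Add(R, Mul(R, j)), 10) = Add(10, R, Mul(R, j)))
Add(Add(Function('Z')(I, -1), 172), 320) = Add(Add(Add(10, 19, Mul(19, -1)), 172), 320) = Add(Add(Add(10, 19, -19), 172), 320) = Add(Add(10, 172), 320) = Add(182, 320) = 502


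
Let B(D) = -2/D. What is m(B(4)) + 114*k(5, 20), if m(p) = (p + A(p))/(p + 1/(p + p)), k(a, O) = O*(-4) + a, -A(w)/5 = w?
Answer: -25654/3 ≈ -8551.3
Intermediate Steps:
A(w) = -5*w
k(a, O) = a - 4*O (k(a, O) = -4*O + a = a - 4*O)
m(p) = -4*p/(p + 1/(2*p)) (m(p) = (p - 5*p)/(p + 1/(p + p)) = (-4*p)/(p + 1/(2*p)) = -4*p/(p + 1/(2*p)))
m(B(4)) + 114*k(5, 20) = -8*(-2/4)²/(1 + 2*(-2/4)²) + 114*(5 - 4*20) = -8*(-2*¼)²/(1 + 2*(-2*¼)²) + 114*(5 - 80) = -8*(-½)²/(1 + 2*(-½)²) + 114*(-75) = -8*¼/(1 + 2*(¼)) - 8550 = -8*¼/(1 + ½) - 8550 = -8*¼/3/2 - 8550 = -8*¼*⅔ - 8550 = -4/3 - 8550 = -25654/3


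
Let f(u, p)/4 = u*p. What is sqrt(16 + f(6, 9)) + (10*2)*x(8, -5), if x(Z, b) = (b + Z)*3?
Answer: 180 + 2*sqrt(58) ≈ 195.23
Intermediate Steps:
f(u, p) = 4*p*u (f(u, p) = 4*(u*p) = 4*(p*u) = 4*p*u)
x(Z, b) = 3*Z + 3*b (x(Z, b) = (Z + b)*3 = 3*Z + 3*b)
sqrt(16 + f(6, 9)) + (10*2)*x(8, -5) = sqrt(16 + 4*9*6) + (10*2)*(3*8 + 3*(-5)) = sqrt(16 + 216) + 20*(24 - 15) = sqrt(232) + 20*9 = 2*sqrt(58) + 180 = 180 + 2*sqrt(58)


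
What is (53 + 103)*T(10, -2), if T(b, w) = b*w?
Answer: -3120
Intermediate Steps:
(53 + 103)*T(10, -2) = (53 + 103)*(10*(-2)) = 156*(-20) = -3120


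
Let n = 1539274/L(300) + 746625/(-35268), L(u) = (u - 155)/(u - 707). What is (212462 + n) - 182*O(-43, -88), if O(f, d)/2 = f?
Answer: -6976140393803/1704620 ≈ -4.0925e+6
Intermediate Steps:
L(u) = (-155 + u)/(-707 + u)
O(f, d) = 2*f
n = -7364988080483/1704620 (n = 1539274/(((-155 + 300)/(-707 + 300))) + 746625/(-35268) = 1539274/((145/(-407))) + 746625*(-1/35268) = 1539274/((-1/407*145)) - 248875/11756 = 1539274/(-145/407) - 248875/11756 = 1539274*(-407/145) - 248875/11756 = -626484518/145 - 248875/11756 = -7364988080483/1704620 ≈ -4.3206e+6)
(212462 + n) - 182*O(-43, -88) = (212462 - 7364988080483/1704620) - 364*(-43) = -7002821106043/1704620 - 182*(-86) = -7002821106043/1704620 + 15652 = -6976140393803/1704620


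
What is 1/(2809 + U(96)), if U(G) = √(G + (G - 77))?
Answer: 2809/7890366 - √115/7890366 ≈ 0.00035464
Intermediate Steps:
U(G) = √(-77 + 2*G) (U(G) = √(G + (-77 + G)) = √(-77 + 2*G))
1/(2809 + U(96)) = 1/(2809 + √(-77 + 2*96)) = 1/(2809 + √(-77 + 192)) = 1/(2809 + √115)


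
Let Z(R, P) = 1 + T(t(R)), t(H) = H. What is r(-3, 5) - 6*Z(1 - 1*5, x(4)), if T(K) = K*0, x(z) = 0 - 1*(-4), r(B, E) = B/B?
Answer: -5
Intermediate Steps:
r(B, E) = 1
x(z) = 4 (x(z) = 0 + 4 = 4)
T(K) = 0
Z(R, P) = 1 (Z(R, P) = 1 + 0 = 1)
r(-3, 5) - 6*Z(1 - 1*5, x(4)) = 1 - 6*1 = 1 - 6 = -5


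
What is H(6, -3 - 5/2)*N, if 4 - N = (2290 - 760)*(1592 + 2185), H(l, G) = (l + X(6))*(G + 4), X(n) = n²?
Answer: 364064778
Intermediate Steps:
H(l, G) = (4 + G)*(36 + l) (H(l, G) = (l + 6²)*(G + 4) = (l + 36)*(4 + G) = (36 + l)*(4 + G) = (4 + G)*(36 + l))
N = -5778806 (N = 4 - (2290 - 760)*(1592 + 2185) = 4 - 1530*3777 = 4 - 1*5778810 = 4 - 5778810 = -5778806)
H(6, -3 - 5/2)*N = (144 + 4*6 + 36*(-3 - 5/2) + (-3 - 5/2)*6)*(-5778806) = (144 + 24 + 36*(-3 - 5*½) + (-3 - 5*½)*6)*(-5778806) = (144 + 24 + 36*(-3 - 5/2) + (-3 - 5/2)*6)*(-5778806) = (144 + 24 + 36*(-11/2) - 11/2*6)*(-5778806) = (144 + 24 - 198 - 33)*(-5778806) = -63*(-5778806) = 364064778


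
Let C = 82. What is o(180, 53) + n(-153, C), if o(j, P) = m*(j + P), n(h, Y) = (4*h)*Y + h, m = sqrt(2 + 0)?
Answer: -50337 + 233*sqrt(2) ≈ -50008.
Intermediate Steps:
m = sqrt(2) ≈ 1.4142
n(h, Y) = h + 4*Y*h (n(h, Y) = 4*Y*h + h = h + 4*Y*h)
o(j, P) = sqrt(2)*(P + j) (o(j, P) = sqrt(2)*(j + P) = sqrt(2)*(P + j))
o(180, 53) + n(-153, C) = sqrt(2)*(53 + 180) - 153*(1 + 4*82) = sqrt(2)*233 - 153*(1 + 328) = 233*sqrt(2) - 153*329 = 233*sqrt(2) - 50337 = -50337 + 233*sqrt(2)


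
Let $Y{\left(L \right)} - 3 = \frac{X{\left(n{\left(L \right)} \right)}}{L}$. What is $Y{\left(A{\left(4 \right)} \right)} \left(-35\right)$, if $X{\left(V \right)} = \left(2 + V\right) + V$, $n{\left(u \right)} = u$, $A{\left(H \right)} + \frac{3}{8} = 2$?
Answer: $- \frac{2835}{13} \approx -218.08$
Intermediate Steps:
$A{\left(H \right)} = \frac{13}{8}$ ($A{\left(H \right)} = - \frac{3}{8} + 2 = \frac{13}{8}$)
$X{\left(V \right)} = 2 + 2 V$
$Y{\left(L \right)} = 3 + \frac{2 + 2 L}{L}$
$Y{\left(A{\left(4 \right)} \right)} \left(-35\right) = \left(5 + \frac{2}{\frac{13}{8}}\right) \left(-35\right) = \left(5 + 2 \cdot \frac{8}{13}\right) \left(-35\right) = \left(5 + \frac{16}{13}\right) \left(-35\right) = \frac{81}{13} \left(-35\right) = - \frac{2835}{13}$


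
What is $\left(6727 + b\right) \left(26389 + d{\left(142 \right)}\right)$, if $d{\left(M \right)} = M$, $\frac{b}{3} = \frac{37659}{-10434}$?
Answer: $\frac{619733569757}{3478} \approx 1.7819 \cdot 10^{8}$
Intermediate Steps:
$b = - \frac{37659}{3478}$ ($b = 3 \frac{37659}{-10434} = 3 \cdot 37659 \left(- \frac{1}{10434}\right) = 3 \left(- \frac{12553}{3478}\right) = - \frac{37659}{3478} \approx -10.828$)
$\left(6727 + b\right) \left(26389 + d{\left(142 \right)}\right) = \left(6727 - \frac{37659}{3478}\right) \left(26389 + 142\right) = \frac{23358847}{3478} \cdot 26531 = \frac{619733569757}{3478}$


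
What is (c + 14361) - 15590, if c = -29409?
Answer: -30638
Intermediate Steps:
(c + 14361) - 15590 = (-29409 + 14361) - 15590 = -15048 - 15590 = -30638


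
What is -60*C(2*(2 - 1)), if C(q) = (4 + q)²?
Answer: -2160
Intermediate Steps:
-60*C(2*(2 - 1)) = -60*(4 + 2*(2 - 1))² = -60*(4 + 2*1)² = -60*(4 + 2)² = -60*6² = -60*36 = -2160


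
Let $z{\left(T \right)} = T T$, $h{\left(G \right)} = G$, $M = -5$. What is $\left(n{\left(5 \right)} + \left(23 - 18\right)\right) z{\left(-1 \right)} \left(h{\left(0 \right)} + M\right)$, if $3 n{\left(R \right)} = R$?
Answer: $- \frac{100}{3} \approx -33.333$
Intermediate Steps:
$z{\left(T \right)} = T^{2}$
$n{\left(R \right)} = \frac{R}{3}$
$\left(n{\left(5 \right)} + \left(23 - 18\right)\right) z{\left(-1 \right)} \left(h{\left(0 \right)} + M\right) = \left(\frac{1}{3} \cdot 5 + \left(23 - 18\right)\right) \left(-1\right)^{2} \left(0 - 5\right) = \left(\frac{5}{3} + \left(23 - 18\right)\right) 1 \left(-5\right) = \left(\frac{5}{3} + 5\right) \left(-5\right) = \frac{20}{3} \left(-5\right) = - \frac{100}{3}$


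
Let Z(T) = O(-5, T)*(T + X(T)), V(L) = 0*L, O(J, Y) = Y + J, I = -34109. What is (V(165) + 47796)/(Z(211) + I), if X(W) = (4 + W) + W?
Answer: 15932/32371 ≈ 0.49217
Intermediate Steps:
O(J, Y) = J + Y
X(W) = 4 + 2*W
V(L) = 0
Z(T) = (-5 + T)*(4 + 3*T) (Z(T) = (-5 + T)*(T + (4 + 2*T)) = (-5 + T)*(4 + 3*T))
(V(165) + 47796)/(Z(211) + I) = (0 + 47796)/((-5 + 211)*(4 + 3*211) - 34109) = 47796/(206*(4 + 633) - 34109) = 47796/(206*637 - 34109) = 47796/(131222 - 34109) = 47796/97113 = 47796*(1/97113) = 15932/32371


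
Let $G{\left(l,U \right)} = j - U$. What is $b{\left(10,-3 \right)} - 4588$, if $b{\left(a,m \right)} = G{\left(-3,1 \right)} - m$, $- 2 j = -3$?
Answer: $- \frac{9169}{2} \approx -4584.5$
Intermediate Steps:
$j = \frac{3}{2}$ ($j = \left(- \frac{1}{2}\right) \left(-3\right) = \frac{3}{2} \approx 1.5$)
$G{\left(l,U \right)} = \frac{3}{2} - U$
$b{\left(a,m \right)} = \frac{1}{2} - m$ ($b{\left(a,m \right)} = \left(\frac{3}{2} - 1\right) - m = \frac{1}{2} - m$)
$b{\left(10,-3 \right)} - 4588 = \left(\frac{1}{2} - -3\right) - 4588 = \left(\frac{1}{2} + 3\right) - 4588 = \frac{7}{2} - 4588 = - \frac{9169}{2}$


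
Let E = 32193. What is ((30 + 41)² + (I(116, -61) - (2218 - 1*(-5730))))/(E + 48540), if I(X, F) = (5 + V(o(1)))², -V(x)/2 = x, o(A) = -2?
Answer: -942/26911 ≈ -0.035004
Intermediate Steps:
V(x) = -2*x
I(X, F) = 81 (I(X, F) = (5 - 2*(-2))² = (5 + 4)² = 9² = 81)
((30 + 41)² + (I(116, -61) - (2218 - 1*(-5730))))/(E + 48540) = ((30 + 41)² + (81 - (2218 - 1*(-5730))))/(32193 + 48540) = (71² + (81 - (2218 + 5730)))/80733 = (5041 + (81 - 1*7948))*(1/80733) = (5041 + (81 - 7948))*(1/80733) = (5041 - 7867)*(1/80733) = -2826*1/80733 = -942/26911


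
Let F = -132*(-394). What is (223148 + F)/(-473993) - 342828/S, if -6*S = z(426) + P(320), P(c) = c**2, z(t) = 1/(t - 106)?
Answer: 314620962148/16128559811 ≈ 19.507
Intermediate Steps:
z(t) = 1/(-106 + t)
F = 52008
S = -10922667/640 (S = -(1/(-106 + 426) + 320**2)/6 = -(1/320 + 102400)/6 = -1/6*32768001/320 = -10922667/640 ≈ -17067.)
(223148 + F)/(-473993) - 342828/S = (223148 + 52008)/(-473993) - 342828/(-10922667/640) = 275156*(-1/473993) - 342828*(-640/10922667) = -275156/473993 + 683520/34027 = 314620962148/16128559811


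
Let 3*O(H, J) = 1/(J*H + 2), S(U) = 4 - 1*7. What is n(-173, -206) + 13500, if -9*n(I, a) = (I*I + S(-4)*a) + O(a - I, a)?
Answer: 1855441199/183600 ≈ 10106.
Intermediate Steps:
S(U) = -3 (S(U) = 4 - 7 = -3)
O(H, J) = 1/(3*(2 + H*J)) (O(H, J) = 1/(3*(J*H + 2)) = 1/(3*(H*J + 2)) = 1/(3*(2 + H*J)))
n(I, a) = -I²/9 - 1/(27*(2 + a*(a - I))) + a/3 (n(I, a) = -((I*I - 3*a) + 1/(3*(2 + (a - I)*a)))/9 = -((I² - 3*a) + 1/(3*(2 + a*(a - I))))/9 = -(I² - 3*a + 1/(3*(2 + a*(a - I))))/9 = -I²/9 - 1/(27*(2 + a*(a - I))) + a/3)
n(-173, -206) + 13500 = (1 + 3*(-2 - 206*(-173 - 1*(-206)))*(-1*(-173)² + 3*(-206)))/(27*(-2 - 206*(-173 - 1*(-206)))) + 13500 = (1 + 3*(-2 - 206*(-173 + 206))*(-1*29929 - 618))/(27*(-2 - 206*(-173 + 206))) + 13500 = (1 + 3*(-2 - 206*33)*(-29929 - 618))/(27*(-2 - 206*33)) + 13500 = (1 + 3*(-2 - 6798)*(-30547))/(27*(-2 - 6798)) + 13500 = (1/27)*(1 + 3*(-6800)*(-30547))/(-6800) + 13500 = (1/27)*(-1/6800)*(1 + 623158800) + 13500 = (1/27)*(-1/6800)*623158801 + 13500 = -623158801/183600 + 13500 = 1855441199/183600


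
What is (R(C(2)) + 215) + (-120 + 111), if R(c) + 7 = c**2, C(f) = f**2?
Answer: 215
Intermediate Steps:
R(c) = -7 + c**2
(R(C(2)) + 215) + (-120 + 111) = ((-7 + (2**2)**2) + 215) + (-120 + 111) = ((-7 + 4**2) + 215) - 9 = ((-7 + 16) + 215) - 9 = (9 + 215) - 9 = 224 - 9 = 215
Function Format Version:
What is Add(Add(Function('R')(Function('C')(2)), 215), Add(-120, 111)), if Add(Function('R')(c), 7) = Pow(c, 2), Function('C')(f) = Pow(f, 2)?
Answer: 215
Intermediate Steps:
Function('R')(c) = Add(-7, Pow(c, 2))
Add(Add(Function('R')(Function('C')(2)), 215), Add(-120, 111)) = Add(Add(Add(-7, Pow(Pow(2, 2), 2)), 215), Add(-120, 111)) = Add(Add(Add(-7, Pow(4, 2)), 215), -9) = Add(Add(Add(-7, 16), 215), -9) = Add(Add(9, 215), -9) = Add(224, -9) = 215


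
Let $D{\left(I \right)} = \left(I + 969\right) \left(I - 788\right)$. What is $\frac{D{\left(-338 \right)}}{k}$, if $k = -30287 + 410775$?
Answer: $- \frac{355253}{190244} \approx -1.8674$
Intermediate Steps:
$k = 380488$
$D{\left(I \right)} = \left(-788 + I\right) \left(969 + I\right)$ ($D{\left(I \right)} = \left(969 + I\right) \left(-788 + I\right) = \left(-788 + I\right) \left(969 + I\right)$)
$\frac{D{\left(-338 \right)}}{k} = \frac{-763572 + \left(-338\right)^{2} + 181 \left(-338\right)}{380488} = \left(-763572 + 114244 - 61178\right) \frac{1}{380488} = \left(-710506\right) \frac{1}{380488} = - \frac{355253}{190244}$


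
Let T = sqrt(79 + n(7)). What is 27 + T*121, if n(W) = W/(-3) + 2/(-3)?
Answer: 27 + 242*sqrt(19) ≈ 1081.9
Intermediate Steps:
n(W) = -2/3 - W/3 (n(W) = W*(-1/3) + 2*(-1/3) = -W/3 - 2/3 = -2/3 - W/3)
T = 2*sqrt(19) (T = sqrt(79 + (-2/3 - 1/3*7)) = sqrt(79 + (-2/3 - 7/3)) = sqrt(79 - 3) = sqrt(76) = 2*sqrt(19) ≈ 8.7178)
27 + T*121 = 27 + (2*sqrt(19))*121 = 27 + 242*sqrt(19)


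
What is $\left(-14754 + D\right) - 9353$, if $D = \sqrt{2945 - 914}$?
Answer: $-24107 + \sqrt{2031} \approx -24062.0$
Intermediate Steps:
$D = \sqrt{2031} \approx 45.067$
$\left(-14754 + D\right) - 9353 = \left(-14754 + \sqrt{2031}\right) - 9353 = -24107 + \sqrt{2031}$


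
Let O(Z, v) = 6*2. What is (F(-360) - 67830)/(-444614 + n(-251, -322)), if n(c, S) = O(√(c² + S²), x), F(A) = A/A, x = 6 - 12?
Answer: 67829/444602 ≈ 0.15256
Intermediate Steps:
x = -6
O(Z, v) = 12
F(A) = 1
n(c, S) = 12
(F(-360) - 67830)/(-444614 + n(-251, -322)) = (1 - 67830)/(-444614 + 12) = -67829/(-444602) = -67829*(-1/444602) = 67829/444602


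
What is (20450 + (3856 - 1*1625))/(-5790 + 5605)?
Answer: -613/5 ≈ -122.60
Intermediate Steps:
(20450 + (3856 - 1*1625))/(-5790 + 5605) = (20450 + (3856 - 1625))/(-185) = (20450 + 2231)*(-1/185) = 22681*(-1/185) = -613/5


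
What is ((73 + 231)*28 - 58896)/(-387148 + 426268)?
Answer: -3149/2445 ≈ -1.2879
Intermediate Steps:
((73 + 231)*28 - 58896)/(-387148 + 426268) = (304*28 - 58896)/39120 = (8512 - 58896)*(1/39120) = -50384*1/39120 = -3149/2445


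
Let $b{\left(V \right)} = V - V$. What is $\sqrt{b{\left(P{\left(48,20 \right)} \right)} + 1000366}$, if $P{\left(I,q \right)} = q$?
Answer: $\sqrt{1000366} \approx 1000.2$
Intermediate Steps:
$b{\left(V \right)} = 0$
$\sqrt{b{\left(P{\left(48,20 \right)} \right)} + 1000366} = \sqrt{0 + 1000366} = \sqrt{1000366}$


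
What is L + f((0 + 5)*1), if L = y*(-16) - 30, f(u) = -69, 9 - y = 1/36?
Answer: -2183/9 ≈ -242.56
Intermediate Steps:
y = 323/36 (y = 9 - 1/36 = 323/36 ≈ 8.9722)
L = -1562/9 (L = (323/36)*(-16) - 30 = -1292/9 - 30 = -1562/9 ≈ -173.56)
L + f((0 + 5)*1) = -1562/9 - 69 = -2183/9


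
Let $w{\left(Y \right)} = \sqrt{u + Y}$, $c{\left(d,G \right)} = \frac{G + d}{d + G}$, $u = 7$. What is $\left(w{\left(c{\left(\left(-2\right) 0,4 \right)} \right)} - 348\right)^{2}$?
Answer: $121112 - 1392 \sqrt{2} \approx 1.1914 \cdot 10^{5}$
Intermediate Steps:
$c{\left(d,G \right)} = 1$ ($c{\left(d,G \right)} = \frac{G + d}{G + d} = 1$)
$w{\left(Y \right)} = \sqrt{7 + Y}$
$\left(w{\left(c{\left(\left(-2\right) 0,4 \right)} \right)} - 348\right)^{2} = \left(\sqrt{7 + 1} - 348\right)^{2} = \left(\sqrt{8} - 348\right)^{2} = \left(2 \sqrt{2} - 348\right)^{2} = \left(-348 + 2 \sqrt{2}\right)^{2}$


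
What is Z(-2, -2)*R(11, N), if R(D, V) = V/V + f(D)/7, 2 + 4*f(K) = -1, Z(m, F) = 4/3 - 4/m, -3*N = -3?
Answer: 125/42 ≈ 2.9762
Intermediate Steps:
N = 1 (N = -⅓*(-3) = 1)
Z(m, F) = 4/3 - 4/m (Z(m, F) = 4*(⅓) - 4/m = 4/3 - 4/m)
f(K) = -¾ (f(K) = -½ + (¼)*(-1) = -½ - ¼ = -¾)
R(D, V) = 25/28 (R(D, V) = V/V - ¾/7 = 1 - ¾*⅐ = 1 - 3/28 = 25/28)
Z(-2, -2)*R(11, N) = (4/3 - 4/(-2))*(25/28) = (4/3 - 4*(-½))*(25/28) = (4/3 + 2)*(25/28) = (10/3)*(25/28) = 125/42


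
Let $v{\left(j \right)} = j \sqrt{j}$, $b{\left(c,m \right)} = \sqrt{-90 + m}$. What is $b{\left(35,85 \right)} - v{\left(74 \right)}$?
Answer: $- 74 \sqrt{74} + i \sqrt{5} \approx -636.57 + 2.2361 i$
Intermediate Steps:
$v{\left(j \right)} = j^{\frac{3}{2}}$
$b{\left(35,85 \right)} - v{\left(74 \right)} = \sqrt{-90 + 85} - 74^{\frac{3}{2}} = \sqrt{-5} - 74 \sqrt{74} = i \sqrt{5} - 74 \sqrt{74} = - 74 \sqrt{74} + i \sqrt{5}$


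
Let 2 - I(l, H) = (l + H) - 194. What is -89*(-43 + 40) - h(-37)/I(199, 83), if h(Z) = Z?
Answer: 22925/86 ≈ 266.57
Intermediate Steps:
I(l, H) = 196 - H - l (I(l, H) = 2 - ((l + H) - 194) = 2 - ((H + l) - 194) = 2 - (-194 + H + l) = 2 + (194 - H - l) = 196 - H - l)
-89*(-43 + 40) - h(-37)/I(199, 83) = -89*(-43 + 40) - (-37)/(196 - 1*83 - 1*199) = -89*(-3) - (-37)/(196 - 83 - 199) = 267 - (-37)/(-86) = 267 - (-37)*(-1)/86 = 267 - 1*37/86 = 267 - 37/86 = 22925/86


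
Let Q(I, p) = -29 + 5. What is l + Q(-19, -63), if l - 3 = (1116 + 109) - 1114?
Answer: 90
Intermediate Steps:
l = 114 (l = 3 + ((1116 + 109) - 1114) = 3 + (1225 - 1114) = 3 + 111 = 114)
Q(I, p) = -24
l + Q(-19, -63) = 114 - 24 = 90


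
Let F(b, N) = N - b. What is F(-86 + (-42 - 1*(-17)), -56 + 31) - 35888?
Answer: -35802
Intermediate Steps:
F(-86 + (-42 - 1*(-17)), -56 + 31) - 35888 = ((-56 + 31) - (-86 + (-42 - 1*(-17)))) - 35888 = (-25 - (-86 + (-42 + 17))) - 35888 = (-25 - (-86 - 25)) - 35888 = (-25 - 1*(-111)) - 35888 = (-25 + 111) - 35888 = 86 - 35888 = -35802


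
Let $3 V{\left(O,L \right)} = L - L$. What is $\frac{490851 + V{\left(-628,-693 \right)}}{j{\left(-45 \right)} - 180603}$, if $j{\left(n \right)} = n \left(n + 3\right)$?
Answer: $- \frac{54539}{19857} \approx -2.7466$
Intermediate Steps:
$V{\left(O,L \right)} = 0$ ($V{\left(O,L \right)} = \frac{L - L}{3} = \frac{1}{3} \cdot 0 = 0$)
$j{\left(n \right)} = n \left(3 + n\right)$
$\frac{490851 + V{\left(-628,-693 \right)}}{j{\left(-45 \right)} - 180603} = \frac{490851 + 0}{- 45 \left(3 - 45\right) - 180603} = \frac{490851}{\left(-45\right) \left(-42\right) - 180603} = \frac{490851}{1890 - 180603} = \frac{490851}{-178713} = 490851 \left(- \frac{1}{178713}\right) = - \frac{54539}{19857}$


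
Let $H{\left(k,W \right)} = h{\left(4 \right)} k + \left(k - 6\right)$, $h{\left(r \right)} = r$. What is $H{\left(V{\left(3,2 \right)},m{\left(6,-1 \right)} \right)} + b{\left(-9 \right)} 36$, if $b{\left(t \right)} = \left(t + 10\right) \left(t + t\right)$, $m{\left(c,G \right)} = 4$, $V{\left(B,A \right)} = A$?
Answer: $-644$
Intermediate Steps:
$b{\left(t \right)} = 2 t \left(10 + t\right)$ ($b{\left(t \right)} = \left(10 + t\right) 2 t = 2 t \left(10 + t\right)$)
$H{\left(k,W \right)} = -6 + 5 k$ ($H{\left(k,W \right)} = 4 k + \left(k - 6\right) = 4 k + \left(-6 + k\right) = -6 + 5 k$)
$H{\left(V{\left(3,2 \right)},m{\left(6,-1 \right)} \right)} + b{\left(-9 \right)} 36 = \left(-6 + 5 \cdot 2\right) + 2 \left(-9\right) \left(10 - 9\right) 36 = \left(-6 + 10\right) + 2 \left(-9\right) 1 \cdot 36 = 4 - 648 = -644$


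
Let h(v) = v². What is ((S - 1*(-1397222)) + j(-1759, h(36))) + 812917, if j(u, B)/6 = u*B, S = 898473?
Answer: -10569372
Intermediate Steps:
j(u, B) = 6*B*u (j(u, B) = 6*(u*B) = 6*(B*u) = 6*B*u)
((S - 1*(-1397222)) + j(-1759, h(36))) + 812917 = ((898473 - 1*(-1397222)) + 6*36²*(-1759)) + 812917 = ((898473 + 1397222) + 6*1296*(-1759)) + 812917 = (2295695 - 13677984) + 812917 = -11382289 + 812917 = -10569372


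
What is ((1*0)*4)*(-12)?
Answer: 0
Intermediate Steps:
((1*0)*4)*(-12) = (0*4)*(-12) = 0*(-12) = 0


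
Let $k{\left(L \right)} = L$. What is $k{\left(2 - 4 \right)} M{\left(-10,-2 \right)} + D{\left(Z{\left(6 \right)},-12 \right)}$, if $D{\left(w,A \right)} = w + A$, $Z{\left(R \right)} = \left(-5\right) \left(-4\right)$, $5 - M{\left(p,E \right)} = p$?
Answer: $-22$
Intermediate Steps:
$M{\left(p,E \right)} = 5 - p$
$Z{\left(R \right)} = 20$
$D{\left(w,A \right)} = A + w$
$k{\left(2 - 4 \right)} M{\left(-10,-2 \right)} + D{\left(Z{\left(6 \right)},-12 \right)} = \left(2 - 4\right) \left(5 - -10\right) + \left(-12 + 20\right) = - 2 \left(5 + 10\right) + 8 = \left(-2\right) 15 + 8 = -30 + 8 = -22$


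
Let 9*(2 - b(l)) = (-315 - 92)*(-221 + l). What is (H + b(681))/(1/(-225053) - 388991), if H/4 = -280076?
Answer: 1113505755697/393946161858 ≈ 2.8265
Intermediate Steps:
b(l) = -89929/9 + 407*l/9 (b(l) = 2 - (-315 - 92)*(-221 + l)/9 = 2 - (-407)*(-221 + l)/9 = 2 - (89947 - 407*l)/9 = 2 + (-89947/9 + 407*l/9) = -89929/9 + 407*l/9)
H = -1120304 (H = 4*(-280076) = -1120304)
(H + b(681))/(1/(-225053) - 388991) = (-1120304 + (-89929/9 + (407/9)*681))/(1/(-225053) - 388991) = (-1120304 + (-89929/9 + 92389/3))/(-1/225053 - 388991) = (-1120304 + 187238/9)/(-87543591524/225053) = -9895498/9*(-225053/87543591524) = 1113505755697/393946161858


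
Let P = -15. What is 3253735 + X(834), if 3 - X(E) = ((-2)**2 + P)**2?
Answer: 3253617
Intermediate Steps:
X(E) = -118 (X(E) = 3 - ((-2)**2 - 15)**2 = 3 - (4 - 15)**2 = 3 - 1*(-11)**2 = 3 - 1*121 = 3 - 121 = -118)
3253735 + X(834) = 3253735 - 118 = 3253617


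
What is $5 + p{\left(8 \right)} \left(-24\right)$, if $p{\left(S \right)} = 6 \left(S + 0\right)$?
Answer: $-1147$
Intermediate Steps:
$p{\left(S \right)} = 6 S$
$5 + p{\left(8 \right)} \left(-24\right) = 5 + 6 \cdot 8 \left(-24\right) = 5 + 48 \left(-24\right) = 5 - 1152 = -1147$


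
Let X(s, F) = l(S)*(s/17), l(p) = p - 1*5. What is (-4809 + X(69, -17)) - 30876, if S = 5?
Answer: -35685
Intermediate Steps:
l(p) = -5 + p (l(p) = p - 5 = -5 + p)
X(s, F) = 0 (X(s, F) = (-5 + 5)*(s/17) = 0*(s*(1/17)) = 0*(s/17) = 0)
(-4809 + X(69, -17)) - 30876 = (-4809 + 0) - 30876 = -4809 - 30876 = -35685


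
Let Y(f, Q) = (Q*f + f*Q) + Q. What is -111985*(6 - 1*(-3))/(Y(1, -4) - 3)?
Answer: 67191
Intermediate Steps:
Y(f, Q) = Q + 2*Q*f (Y(f, Q) = (Q*f + Q*f) + Q = 2*Q*f + Q = Q + 2*Q*f)
-111985*(6 - 1*(-3))/(Y(1, -4) - 3) = -111985*(6 - 1*(-3))/(-4*(1 + 2*1) - 3) = -111985*(6 + 3)/(-4*(1 + 2) - 3) = -1007865/(-4*3 - 3) = -1007865/(-12 - 3) = -1007865/(-15) = -1007865*(-1)/15 = -111985*(-3/5) = 67191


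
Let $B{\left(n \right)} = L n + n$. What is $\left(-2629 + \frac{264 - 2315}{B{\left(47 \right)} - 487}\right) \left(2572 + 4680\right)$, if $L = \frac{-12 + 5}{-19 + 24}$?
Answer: $- \frac{48142300472}{2529} \approx -1.9036 \cdot 10^{7}$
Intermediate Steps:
$L = - \frac{7}{5} \approx -1.4$
$B{\left(n \right)} = - \frac{2 n}{5}$ ($B{\left(n \right)} = - \frac{7 n}{5} + n = - \frac{2 n}{5}$)
$\left(-2629 + \frac{264 - 2315}{B{\left(47 \right)} - 487}\right) \left(2572 + 4680\right) = \left(-2629 + \frac{264 - 2315}{\left(- \frac{2}{5}\right) 47 - 487}\right) \left(2572 + 4680\right) = \left(-2629 - \frac{2051}{- \frac{94}{5} - 487}\right) 7252 = \left(-2629 - \frac{2051}{- \frac{2529}{5}}\right) 7252 = \left(-2629 - - \frac{10255}{2529}\right) 7252 = \left(-2629 + \frac{10255}{2529}\right) 7252 = \left(- \frac{6638486}{2529}\right) 7252 = - \frac{48142300472}{2529}$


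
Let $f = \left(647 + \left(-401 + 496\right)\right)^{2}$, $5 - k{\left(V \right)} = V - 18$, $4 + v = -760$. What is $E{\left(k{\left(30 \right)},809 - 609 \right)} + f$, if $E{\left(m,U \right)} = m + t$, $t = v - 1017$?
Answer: $548776$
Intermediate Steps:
$v = -764$ ($v = -4 - 760 = -764$)
$k{\left(V \right)} = 23 - V$ ($k{\left(V \right)} = 5 - \left(V - 18\right) = 5 - \left(-18 + V\right) = 23 - V$)
$t = -1781$ ($t = -764 - 1017 = -1781$)
$f = 550564$ ($f = \left(647 + 95\right)^{2} = 742^{2} = 550564$)
$E{\left(m,U \right)} = -1781 + m$ ($E{\left(m,U \right)} = m - 1781 = -1781 + m$)
$E{\left(k{\left(30 \right)},809 - 609 \right)} + f = \left(-1781 + \left(23 - 30\right)\right) + 550564 = \left(-1781 - 7\right) + 550564 = -1788 + 550564 = 548776$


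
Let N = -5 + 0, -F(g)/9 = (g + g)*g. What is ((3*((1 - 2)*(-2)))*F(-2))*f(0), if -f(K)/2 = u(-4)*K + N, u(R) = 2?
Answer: -4320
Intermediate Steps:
F(g) = -18*g² (F(g) = -9*(g + g)*g = -9*2*g*g = -18*g²)
N = -5
f(K) = 10 - 4*K (f(K) = -2*(2*K - 5) = -2*(-5 + 2*K) = 10 - 4*K)
((3*((1 - 2)*(-2)))*F(-2))*f(0) = ((3*((1 - 2)*(-2)))*(-18*(-2)²))*(10 - 4*0) = ((3*(-1*(-2)))*(-18*4))*(10 + 0) = ((3*2)*(-72))*10 = (6*(-72))*10 = -432*10 = -4320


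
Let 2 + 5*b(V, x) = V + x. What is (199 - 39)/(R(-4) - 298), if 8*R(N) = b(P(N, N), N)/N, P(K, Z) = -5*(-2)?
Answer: -6400/11921 ≈ -0.53687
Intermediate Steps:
P(K, Z) = 10
b(V, x) = -⅖ + V/5 + x/5 (b(V, x) = -⅖ + (V + x)/5 = -⅖ + (V/5 + x/5) = -⅖ + V/5 + x/5)
R(N) = (8/5 + N/5)/(8*N) (R(N) = ((-⅖ + (⅕)*10 + N/5)/N)/8 = ((-⅖ + 2 + N/5)/N)/8 = ((8/5 + N/5)/N)/8 = (8/5 + N/5)/(8*N))
(199 - 39)/(R(-4) - 298) = (199 - 39)/((1/40)*(8 - 4)/(-4) - 298) = 160/((1/40)*(-¼)*4 - 298) = 160/(-1/40 - 298) = 160/(-11921/40) = 160*(-40/11921) = -6400/11921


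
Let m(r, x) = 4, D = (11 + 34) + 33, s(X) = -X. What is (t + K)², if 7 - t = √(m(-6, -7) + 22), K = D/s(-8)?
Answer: 4905/16 - 67*√26/2 ≈ 135.75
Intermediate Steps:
D = 78 (D = 45 + 33 = 78)
K = 39/4 (K = 78/((-1*(-8))) = 78/8 = 78*(⅛) = 39/4 ≈ 9.7500)
t = 7 - √26 (t = 7 - √(4 + 22) = 7 - √26 ≈ 1.9010)
(t + K)² = ((7 - √26) + 39/4)² = (67/4 - √26)²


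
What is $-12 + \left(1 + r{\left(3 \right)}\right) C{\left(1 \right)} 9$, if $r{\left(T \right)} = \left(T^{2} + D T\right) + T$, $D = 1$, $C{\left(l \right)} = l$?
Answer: $132$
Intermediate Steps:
$r{\left(T \right)} = T^{2} + 2 T$ ($r{\left(T \right)} = \left(T^{2} + 1 T\right) + T = \left(T^{2} + T\right) + T = \left(T + T^{2}\right) + T = T^{2} + 2 T$)
$-12 + \left(1 + r{\left(3 \right)}\right) C{\left(1 \right)} 9 = -12 + \left(1 + 3 \left(2 + 3\right)\right) 1 \cdot 9 = -12 + \left(1 + 3 \cdot 5\right) 1 \cdot 9 = -12 + \left(1 + 15\right) 1 \cdot 9 = -12 + 16 \cdot 1 \cdot 9 = -12 + 16 \cdot 9 = -12 + 144 = 132$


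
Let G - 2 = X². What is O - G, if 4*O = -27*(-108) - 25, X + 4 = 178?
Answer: -118221/4 ≈ -29555.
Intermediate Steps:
X = 174 (X = -4 + 178 = 174)
O = 2891/4 (O = (-27*(-108) - 25)/4 = (2916 - 25)/4 = (¼)*2891 = 2891/4 ≈ 722.75)
G = 30278 (G = 2 + 174² = 2 + 30276 = 30278)
O - G = 2891/4 - 1*30278 = 2891/4 - 30278 = -118221/4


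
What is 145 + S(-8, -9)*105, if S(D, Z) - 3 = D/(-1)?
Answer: 1300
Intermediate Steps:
S(D, Z) = 3 - D (S(D, Z) = 3 + D/(-1) = 3 + D*(-1) = 3 - D)
145 + S(-8, -9)*105 = 145 + (3 - 1*(-8))*105 = 145 + (3 + 8)*105 = 145 + 11*105 = 145 + 1155 = 1300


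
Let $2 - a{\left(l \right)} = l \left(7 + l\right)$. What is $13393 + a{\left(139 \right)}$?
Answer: $-6899$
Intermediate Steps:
$a{\left(l \right)} = 2 - l \left(7 + l\right)$
$13393 + a{\left(139 \right)} = 13393 - 20292 = -6899$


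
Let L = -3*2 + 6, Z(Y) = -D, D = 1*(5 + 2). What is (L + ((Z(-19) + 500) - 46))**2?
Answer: 199809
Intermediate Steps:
D = 7 (D = 1*7 = 7)
Z(Y) = -7 (Z(Y) = -1*7 = -7)
L = 0 (L = -6 + 6 = 0)
(L + ((Z(-19) + 500) - 46))**2 = (0 + ((-7 + 500) - 46))**2 = (0 + (493 - 46))**2 = (0 + 447)**2 = 447**2 = 199809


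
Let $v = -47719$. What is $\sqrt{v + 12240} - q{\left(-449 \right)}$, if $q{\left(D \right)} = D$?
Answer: $449 + i \sqrt{35479} \approx 449.0 + 188.36 i$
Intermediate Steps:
$\sqrt{v + 12240} - q{\left(-449 \right)} = \sqrt{-47719 + 12240} - -449 = \sqrt{-35479} + 449 = i \sqrt{35479} + 449 = 449 + i \sqrt{35479}$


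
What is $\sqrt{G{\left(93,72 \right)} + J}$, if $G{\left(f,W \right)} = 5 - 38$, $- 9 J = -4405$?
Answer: $\frac{2 \sqrt{1027}}{3} \approx 21.365$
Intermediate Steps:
$J = \frac{4405}{9}$ ($J = \left(- \frac{1}{9}\right) \left(-4405\right) = \frac{4405}{9} \approx 489.44$)
$G{\left(f,W \right)} = -33$ ($G{\left(f,W \right)} = 5 - 38 = -33$)
$\sqrt{G{\left(93,72 \right)} + J} = \sqrt{-33 + \frac{4405}{9}} = \sqrt{\frac{4108}{9}} = \frac{2 \sqrt{1027}}{3}$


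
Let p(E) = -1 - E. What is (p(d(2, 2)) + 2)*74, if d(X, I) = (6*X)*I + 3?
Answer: -1924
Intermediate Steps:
d(X, I) = 3 + 6*I*X (d(X, I) = 6*I*X + 3 = 3 + 6*I*X)
(p(d(2, 2)) + 2)*74 = ((-1 - (3 + 6*2*2)) + 2)*74 = ((-1 - (3 + 24)) + 2)*74 = ((-1 - 1*27) + 2)*74 = ((-1 - 27) + 2)*74 = (-28 + 2)*74 = -26*74 = -1924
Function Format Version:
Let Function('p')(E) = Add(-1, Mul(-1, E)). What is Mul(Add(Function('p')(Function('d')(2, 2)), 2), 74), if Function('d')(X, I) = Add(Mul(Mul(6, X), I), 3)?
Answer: -1924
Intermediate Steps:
Function('d')(X, I) = Add(3, Mul(6, I, X)) (Function('d')(X, I) = Add(Mul(6, I, X), 3) = Add(3, Mul(6, I, X)))
Mul(Add(Function('p')(Function('d')(2, 2)), 2), 74) = Mul(Add(Add(-1, Mul(-1, Add(3, Mul(6, 2, 2)))), 2), 74) = Mul(Add(Add(-1, Mul(-1, Add(3, 24))), 2), 74) = Mul(Add(Add(-1, Mul(-1, 27)), 2), 74) = Mul(Add(Add(-1, -27), 2), 74) = Mul(Add(-28, 2), 74) = Mul(-26, 74) = -1924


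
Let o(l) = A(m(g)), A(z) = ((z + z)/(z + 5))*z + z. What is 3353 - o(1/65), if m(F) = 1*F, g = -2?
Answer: 10057/3 ≈ 3352.3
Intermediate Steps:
m(F) = F
A(z) = z + 2*z²/(5 + z) (A(z) = ((2*z)/(5 + z))*z + z = (2*z/(5 + z))*z + z = 2*z²/(5 + z) + z = z + 2*z²/(5 + z))
o(l) = ⅔ (o(l) = -2*(5 + 3*(-2))/(5 - 2) = -2*(5 - 6)/3 = -2*⅓*(-1) = ⅔)
3353 - o(1/65) = 3353 - 1*⅔ = 3353 - ⅔ = 10057/3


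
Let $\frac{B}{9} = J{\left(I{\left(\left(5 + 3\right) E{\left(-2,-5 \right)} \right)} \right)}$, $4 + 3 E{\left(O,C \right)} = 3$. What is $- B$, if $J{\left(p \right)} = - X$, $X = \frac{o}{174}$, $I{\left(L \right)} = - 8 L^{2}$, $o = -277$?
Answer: $- \frac{831}{58} \approx -14.328$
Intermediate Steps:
$E{\left(O,C \right)} = - \frac{1}{3}$ ($E{\left(O,C \right)} = - \frac{4}{3} + \frac{1}{3} \cdot 3 = - \frac{4}{3} + 1 = - \frac{1}{3}$)
$X = - \frac{277}{174} \approx -1.592$
$J{\left(p \right)} = \frac{277}{174}$ ($J{\left(p \right)} = \left(-1\right) \left(- \frac{277}{174}\right) = \frac{277}{174}$)
$B = \frac{831}{58}$ ($B = 9 \cdot \frac{277}{174} = \frac{831}{58} \approx 14.328$)
$- B = \left(-1\right) \frac{831}{58} = - \frac{831}{58}$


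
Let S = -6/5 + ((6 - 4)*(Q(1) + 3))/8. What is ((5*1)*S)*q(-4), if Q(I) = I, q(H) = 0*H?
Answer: 0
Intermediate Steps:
q(H) = 0
S = -1/5 (S = -6/5 + ((6 - 4)*(1 + 3))/8 = -6*1/5 + (2*4)*(1/8) = -6/5 + 8*(1/8) = -6/5 + 1 = -1/5 ≈ -0.20000)
((5*1)*S)*q(-4) = ((5*1)*(-1/5))*0 = (5*(-1/5))*0 = -1*0 = 0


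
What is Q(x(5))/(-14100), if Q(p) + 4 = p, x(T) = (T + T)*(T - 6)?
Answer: 7/7050 ≈ 0.00099291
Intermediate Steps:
x(T) = 2*T*(-6 + T) (x(T) = (2*T)*(-6 + T) = 2*T*(-6 + T))
Q(p) = -4 + p
Q(x(5))/(-14100) = (-4 + 2*5*(-6 + 5))/(-14100) = (-4 + 2*5*(-1))*(-1/14100) = (-4 - 10)*(-1/14100) = -14*(-1/14100) = 7/7050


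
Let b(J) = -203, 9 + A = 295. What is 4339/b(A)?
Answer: -4339/203 ≈ -21.374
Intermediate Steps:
A = 286 (A = -9 + 295 = 286)
4339/b(A) = 4339/(-203) = 4339*(-1/203) = -4339/203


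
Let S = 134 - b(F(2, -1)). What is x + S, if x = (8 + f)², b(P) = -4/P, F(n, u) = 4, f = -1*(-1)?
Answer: 216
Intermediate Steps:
f = 1
x = 81 (x = (8 + 1)² = 9² = 81)
S = 135 (S = 134 - (-4/4) = 134 - (-4*¼) = 134 - (-1) = 134 - 1*(-1) = 134 + 1 = 135)
x + S = 81 + 135 = 216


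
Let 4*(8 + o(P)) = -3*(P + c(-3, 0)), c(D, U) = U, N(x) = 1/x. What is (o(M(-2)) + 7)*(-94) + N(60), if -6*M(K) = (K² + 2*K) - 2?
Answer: 7051/60 ≈ 117.52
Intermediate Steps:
M(K) = ⅓ - K/3 - K²/6 (M(K) = -((K² + 2*K) - 2)/6 = -(-2 + K² + 2*K)/6 = ⅓ - K/3 - K²/6)
o(P) = -8 - 3*P/4 (o(P) = -8 + (-3*(P + 0))/4 = -8 + (-3*P)/4 = -8 - 3*P/4)
(o(M(-2)) + 7)*(-94) + N(60) = ((-8 - 3*(⅓ - ⅓*(-2) - ⅙*(-2)²)/4) + 7)*(-94) + 1/60 = ((-8 - 3*(⅓ + ⅔ - ⅙*4)/4) + 7)*(-94) + 1/60 = ((-8 - 3*(⅓ + ⅔ - ⅔)/4) + 7)*(-94) + 1/60 = ((-8 - ¾*⅓) + 7)*(-94) + 1/60 = ((-8 - ¼) + 7)*(-94) + 1/60 = (-33/4 + 7)*(-94) + 1/60 = -5/4*(-94) + 1/60 = 235/2 + 1/60 = 7051/60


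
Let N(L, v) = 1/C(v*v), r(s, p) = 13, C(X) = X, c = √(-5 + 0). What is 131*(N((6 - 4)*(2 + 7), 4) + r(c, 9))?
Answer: 27379/16 ≈ 1711.2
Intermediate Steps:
c = I*√5 (c = √(-5) = I*√5 ≈ 2.2361*I)
N(L, v) = v⁻² (N(L, v) = 1/(v*v) = 1/(v²) = v⁻²)
131*(N((6 - 4)*(2 + 7), 4) + r(c, 9)) = 131*(4⁻² + 13) = 131*(1/16 + 13) = 131*(209/16) = 27379/16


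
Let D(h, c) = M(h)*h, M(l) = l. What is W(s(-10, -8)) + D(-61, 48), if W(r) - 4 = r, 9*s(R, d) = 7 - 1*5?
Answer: 33527/9 ≈ 3725.2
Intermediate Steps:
s(R, d) = 2/9 (s(R, d) = (7 - 1*5)/9 = (7 - 5)/9 = (⅑)*2 = 2/9)
D(h, c) = h² (D(h, c) = h*h = h²)
W(r) = 4 + r
W(s(-10, -8)) + D(-61, 48) = (4 + 2/9) + (-61)² = 38/9 + 3721 = 33527/9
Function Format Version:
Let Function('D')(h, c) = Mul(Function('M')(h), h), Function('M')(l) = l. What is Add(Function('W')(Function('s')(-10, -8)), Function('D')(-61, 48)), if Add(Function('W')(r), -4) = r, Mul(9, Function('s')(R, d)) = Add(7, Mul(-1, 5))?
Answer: Rational(33527, 9) ≈ 3725.2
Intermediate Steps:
Function('s')(R, d) = Rational(2, 9) (Function('s')(R, d) = Mul(Rational(1, 9), Add(7, Mul(-1, 5))) = Mul(Rational(1, 9), Add(7, -5)) = Mul(Rational(1, 9), 2) = Rational(2, 9))
Function('D')(h, c) = Pow(h, 2) (Function('D')(h, c) = Mul(h, h) = Pow(h, 2))
Function('W')(r) = Add(4, r)
Add(Function('W')(Function('s')(-10, -8)), Function('D')(-61, 48)) = Add(Add(4, Rational(2, 9)), Pow(-61, 2)) = Add(Rational(38, 9), 3721) = Rational(33527, 9)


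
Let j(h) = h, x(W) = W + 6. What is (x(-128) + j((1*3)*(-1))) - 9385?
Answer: -9510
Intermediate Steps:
x(W) = 6 + W
(x(-128) + j((1*3)*(-1))) - 9385 = ((6 - 128) + (1*3)*(-1)) - 9385 = (-122 + 3*(-1)) - 9385 = (-122 - 3) - 9385 = -125 - 9385 = -9510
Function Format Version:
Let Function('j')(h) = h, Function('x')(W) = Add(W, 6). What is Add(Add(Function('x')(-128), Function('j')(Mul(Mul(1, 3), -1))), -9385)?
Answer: -9510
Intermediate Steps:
Function('x')(W) = Add(6, W)
Add(Add(Function('x')(-128), Function('j')(Mul(Mul(1, 3), -1))), -9385) = Add(Add(Add(6, -128), Mul(Mul(1, 3), -1)), -9385) = Add(Add(-122, Mul(3, -1)), -9385) = Add(Add(-122, -3), -9385) = Add(-125, -9385) = -9510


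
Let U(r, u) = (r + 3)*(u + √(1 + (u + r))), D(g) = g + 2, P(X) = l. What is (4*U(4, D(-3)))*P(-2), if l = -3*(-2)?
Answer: 168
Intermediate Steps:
l = 6
P(X) = 6
D(g) = 2 + g
U(r, u) = (3 + r)*(u + √(1 + r + u)) (U(r, u) = (3 + r)*(u + √(1 + (r + u))) = (3 + r)*(u + √(1 + r + u)))
(4*U(4, D(-3)))*P(-2) = (4*(3*(2 - 3) + 3*√(1 + 4 + (2 - 3)) + 4*(2 - 3) + 4*√(1 + 4 + (2 - 3))))*6 = (4*(3*(-1) + 3*√(1 + 4 - 1) + 4*(-1) + 4*√(1 + 4 - 1)))*6 = (4*(-3 + 3*√4 - 4 + 4*√4))*6 = (4*(-3 + 3*2 - 4 + 4*2))*6 = (4*(-3 + 6 - 4 + 8))*6 = (4*7)*6 = 28*6 = 168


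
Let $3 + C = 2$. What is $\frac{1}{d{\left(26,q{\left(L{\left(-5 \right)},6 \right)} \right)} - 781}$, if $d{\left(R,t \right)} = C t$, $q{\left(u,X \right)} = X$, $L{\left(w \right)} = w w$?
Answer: $- \frac{1}{787} \approx -0.0012706$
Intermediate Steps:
$L{\left(w \right)} = w^{2}$
$C = -1$ ($C = -3 + 2 = -1$)
$d{\left(R,t \right)} = - t$
$\frac{1}{d{\left(26,q{\left(L{\left(-5 \right)},6 \right)} \right)} - 781} = \frac{1}{\left(-1\right) 6 - 781} = \frac{1}{-6 - 781} = \frac{1}{-787} = - \frac{1}{787}$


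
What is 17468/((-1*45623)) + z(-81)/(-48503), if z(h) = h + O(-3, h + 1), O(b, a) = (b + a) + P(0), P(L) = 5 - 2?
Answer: -119986443/316121767 ≈ -0.37956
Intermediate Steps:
P(L) = 3
O(b, a) = 3 + a + b (O(b, a) = (b + a) + 3 = (a + b) + 3 = 3 + a + b)
z(h) = 1 + 2*h (z(h) = h + (3 + (h + 1) - 3) = h + (3 + (1 + h) - 3) = h + (1 + h) = 1 + 2*h)
17468/((-1*45623)) + z(-81)/(-48503) = 17468/((-1*45623)) + (1 + 2*(-81))/(-48503) = 17468/(-45623) + (1 - 162)*(-1/48503) = 17468*(-1/45623) - 161*(-1/48503) = -17468/45623 + 23/6929 = -119986443/316121767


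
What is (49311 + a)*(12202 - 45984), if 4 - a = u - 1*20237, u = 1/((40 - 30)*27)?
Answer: -317196747749/135 ≈ -2.3496e+9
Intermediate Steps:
u = 1/270 (u = 1/(10*27) = 1/270 ≈ 0.0037037)
a = 5465069/270 (a = 4 - (1/270 - 1*20237) = 4 - (1/270 - 20237) = 4 - 1*(-5463989/270) = 4 + 5463989/270 = 5465069/270 ≈ 20241.)
(49311 + a)*(12202 - 45984) = (49311 + 5465069/270)*(12202 - 45984) = (18779039/270)*(-33782) = -317196747749/135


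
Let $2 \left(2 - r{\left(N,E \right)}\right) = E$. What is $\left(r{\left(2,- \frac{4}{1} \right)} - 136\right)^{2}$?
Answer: $17424$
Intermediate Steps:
$r{\left(N,E \right)} = 2 - \frac{E}{2}$
$\left(r{\left(2,- \frac{4}{1} \right)} - 136\right)^{2} = \left(\left(2 - \frac{\left(-4\right) 1^{-1}}{2}\right) - 136\right)^{2} = \left(\left(2 - \frac{\left(-4\right) 1}{2}\right) - 136\right)^{2} = \left(\left(2 - -2\right) - 136\right)^{2} = \left(\left(2 + 2\right) - 136\right)^{2} = \left(4 - 136\right)^{2} = \left(-132\right)^{2} = 17424$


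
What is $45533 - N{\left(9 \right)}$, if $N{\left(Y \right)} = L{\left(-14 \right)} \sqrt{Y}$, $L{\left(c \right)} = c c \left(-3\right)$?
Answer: $47297$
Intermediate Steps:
$L{\left(c \right)} = - 3 c^{2}$ ($L{\left(c \right)} = c^{2} \left(-3\right) = - 3 c^{2}$)
$N{\left(Y \right)} = - 588 \sqrt{Y}$ ($N{\left(Y \right)} = - 3 \left(-14\right)^{2} \sqrt{Y} = \left(-3\right) 196 \sqrt{Y} = - 588 \sqrt{Y}$)
$45533 - N{\left(9 \right)} = 45533 - - 588 \sqrt{9} = 45533 - \left(-588\right) 3 = 45533 - -1764 = 45533 + 1764 = 47297$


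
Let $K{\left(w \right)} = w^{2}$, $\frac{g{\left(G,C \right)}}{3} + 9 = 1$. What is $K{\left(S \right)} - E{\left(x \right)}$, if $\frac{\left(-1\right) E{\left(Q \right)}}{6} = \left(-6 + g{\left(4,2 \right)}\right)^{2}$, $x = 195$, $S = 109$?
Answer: $17281$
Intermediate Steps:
$g{\left(G,C \right)} = -24$ ($g{\left(G,C \right)} = -27 + 3 \cdot 1 = -27 + 3 = -24$)
$E{\left(Q \right)} = -5400$ ($E{\left(Q \right)} = - 6 \left(-6 - 24\right)^{2} = - 6 \left(-30\right)^{2} = \left(-6\right) 900 = -5400$)
$K{\left(S \right)} - E{\left(x \right)} = 109^{2} - -5400 = 11881 + 5400 = 17281$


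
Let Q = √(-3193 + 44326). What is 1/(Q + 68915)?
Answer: 68915/4749236092 - √41133/4749236092 ≈ 1.4468e-5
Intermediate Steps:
Q = √41133 ≈ 202.81
1/(Q + 68915) = 1/(√41133 + 68915) = 1/(68915 + √41133)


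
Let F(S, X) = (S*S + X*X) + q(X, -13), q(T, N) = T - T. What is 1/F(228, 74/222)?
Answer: 9/467857 ≈ 1.9237e-5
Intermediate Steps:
q(T, N) = 0
F(S, X) = S**2 + X**2 (F(S, X) = (S*S + X*X) + 0 = (S**2 + X**2) + 0 = S**2 + X**2)
1/F(228, 74/222) = 1/(228**2 + (74/222)**2) = 1/(51984 + (74*(1/222))**2) = 1/(51984 + (1/3)**2) = 1/(51984 + 1/9) = 1/(467857/9) = 9/467857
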